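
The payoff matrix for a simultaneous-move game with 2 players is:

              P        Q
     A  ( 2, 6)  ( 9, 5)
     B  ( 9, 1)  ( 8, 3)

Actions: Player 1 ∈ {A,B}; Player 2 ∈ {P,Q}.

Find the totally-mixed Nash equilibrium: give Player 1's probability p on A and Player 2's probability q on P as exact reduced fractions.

P1 indiff ⇒ q·2+(1-q)·9 = q·9+(1-q)·8 ⇒ q(-7) = (1-q)(-1) ⇒ q = 1/8
P2 indiff ⇒ p·6+(1-p)·1 = p·5+(1-p)·3 ⇒ p(1) = (1-p)(2) ⇒ p = 2/3

p=2/3, q=1/8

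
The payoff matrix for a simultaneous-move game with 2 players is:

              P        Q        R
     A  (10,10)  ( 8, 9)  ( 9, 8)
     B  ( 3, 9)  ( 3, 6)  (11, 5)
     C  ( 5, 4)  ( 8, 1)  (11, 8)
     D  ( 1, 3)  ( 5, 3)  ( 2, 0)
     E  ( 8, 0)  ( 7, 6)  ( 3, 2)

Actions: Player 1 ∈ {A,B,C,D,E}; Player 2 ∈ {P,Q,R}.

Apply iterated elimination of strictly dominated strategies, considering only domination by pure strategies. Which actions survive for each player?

IESDS → P1:{A,B,C} P2:{P,R}

P1 drop D (A beats it: P:10>1 Q:8>5 R:9>2)
P1 drop E (A beats it: P:10>8 Q:8>7 R:9>3)
P2 drop Q (P beats it: A:10>9 B:9>6 C:4>1)
P1→{A,B,C} P2→{P,R}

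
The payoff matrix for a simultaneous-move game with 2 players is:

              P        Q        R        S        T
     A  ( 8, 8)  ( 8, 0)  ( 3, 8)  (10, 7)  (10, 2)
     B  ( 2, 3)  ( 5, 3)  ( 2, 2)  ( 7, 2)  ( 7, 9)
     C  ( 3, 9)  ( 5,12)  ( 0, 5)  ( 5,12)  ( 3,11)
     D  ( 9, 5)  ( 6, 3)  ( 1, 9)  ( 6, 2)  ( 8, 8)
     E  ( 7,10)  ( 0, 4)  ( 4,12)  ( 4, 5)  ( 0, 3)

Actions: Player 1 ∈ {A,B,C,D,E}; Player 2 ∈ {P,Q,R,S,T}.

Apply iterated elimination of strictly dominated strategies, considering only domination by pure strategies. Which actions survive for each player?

P1 drop B (A beats it: P:8>2 Q:8>5 R:3>2 S:10>7 T:10>7)
P1 drop C (A beats it: P:8>3 Q:8>5 R:3>0 S:10>5 T:10>3)
P2 drop Q (P beats it: A:8>0 D:5>3 E:10>4)
P2 drop S (P beats it: A:8>7 D:5>2 E:10>5)
P2 drop T (R beats it: A:8>2 D:9>8 E:12>3)
P1→{A,D,E} P2→{P,R}

Remaining: P1:{A,D,E} P2:{P,R}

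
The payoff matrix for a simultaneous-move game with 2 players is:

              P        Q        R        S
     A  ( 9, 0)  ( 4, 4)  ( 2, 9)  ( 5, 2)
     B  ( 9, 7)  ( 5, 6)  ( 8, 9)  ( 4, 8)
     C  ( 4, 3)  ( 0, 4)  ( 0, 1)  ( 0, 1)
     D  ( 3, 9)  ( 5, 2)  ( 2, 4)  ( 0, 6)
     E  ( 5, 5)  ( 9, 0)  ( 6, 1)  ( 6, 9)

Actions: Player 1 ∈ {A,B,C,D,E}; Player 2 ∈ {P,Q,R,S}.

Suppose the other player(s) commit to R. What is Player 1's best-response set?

u_1(A vs R) = 2
u_1(B vs R) = 8
u_1(C vs R) = 0
u_1(D vs R) = 2
u_1(E vs R) = 6
max payoff 8 at {B}

BR_1 = {B}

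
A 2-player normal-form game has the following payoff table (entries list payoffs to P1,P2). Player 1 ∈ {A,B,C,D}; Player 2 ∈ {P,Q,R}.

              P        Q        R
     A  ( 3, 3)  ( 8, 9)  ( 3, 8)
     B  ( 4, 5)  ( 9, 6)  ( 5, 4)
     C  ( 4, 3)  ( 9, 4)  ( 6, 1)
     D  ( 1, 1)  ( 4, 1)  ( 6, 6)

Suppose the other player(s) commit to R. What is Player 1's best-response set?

BR_1 = {C,D}

u_1(A vs R) = 3
u_1(B vs R) = 5
u_1(C vs R) = 6
u_1(D vs R) = 6
max payoff 6 at {C,D}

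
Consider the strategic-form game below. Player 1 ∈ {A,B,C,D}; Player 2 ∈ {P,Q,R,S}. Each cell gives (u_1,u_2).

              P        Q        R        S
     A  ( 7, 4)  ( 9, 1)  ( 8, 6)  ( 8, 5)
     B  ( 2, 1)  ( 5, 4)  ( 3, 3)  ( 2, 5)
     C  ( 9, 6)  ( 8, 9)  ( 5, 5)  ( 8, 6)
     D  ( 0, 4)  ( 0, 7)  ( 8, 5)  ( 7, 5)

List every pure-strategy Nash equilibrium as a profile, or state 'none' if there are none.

Nash profiles: (A,R)

(A,P): not NE [P1→C gives 9>7; P2→R gives 6>4]
(A,Q): not NE [P2→R gives 6>1]
(A,R): NE
(A,S): not NE [P2→R gives 6>5]
(B,P): not NE [P1→C gives 9>2; P2→S gives 5>1]
(B,Q): not NE [P1→A gives 9>5; P2→S gives 5>4]
(B,R): not NE [P1→D gives 8>3; P2→S gives 5>3]
(B,S): not NE [P1→C gives 8>2]
(C,P): not NE [P2→Q gives 9>6]
(C,Q): not NE [P1→A gives 9>8]
(C,R): not NE [P1→D gives 8>5; P2→Q gives 9>5]
(C,S): not NE [P2→Q gives 9>6]
(D,P): not NE [P1→C gives 9>0; P2→Q gives 7>4]
(D,Q): not NE [P1→A gives 9>0]
(D,R): not NE [P2→Q gives 7>5]
(D,S): not NE [P1→C gives 8>7; P2→Q gives 7>5]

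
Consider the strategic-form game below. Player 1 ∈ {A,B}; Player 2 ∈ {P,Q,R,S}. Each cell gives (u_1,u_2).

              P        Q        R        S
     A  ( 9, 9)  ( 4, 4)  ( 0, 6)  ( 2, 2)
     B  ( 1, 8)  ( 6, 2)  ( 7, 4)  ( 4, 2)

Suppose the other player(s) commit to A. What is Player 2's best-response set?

u_2(P vs A) = 9
u_2(Q vs A) = 4
u_2(R vs A) = 6
u_2(S vs A) = 2
max payoff 9 at {P}

P2 best: {P}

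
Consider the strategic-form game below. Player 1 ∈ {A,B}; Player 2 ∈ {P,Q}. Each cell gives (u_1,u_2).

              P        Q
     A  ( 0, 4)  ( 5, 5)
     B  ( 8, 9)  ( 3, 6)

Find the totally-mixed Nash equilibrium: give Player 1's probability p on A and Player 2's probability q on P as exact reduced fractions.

P1 indiff ⇒ q·0+(1-q)·5 = q·8+(1-q)·3 ⇒ q(-8) = (1-q)(-2) ⇒ q = 1/5
P2 indiff ⇒ p·4+(1-p)·9 = p·5+(1-p)·6 ⇒ p(-1) = (1-p)(-3) ⇒ p = 3/4

P1 mixes 3/4 on A; P2 mixes 1/5 on P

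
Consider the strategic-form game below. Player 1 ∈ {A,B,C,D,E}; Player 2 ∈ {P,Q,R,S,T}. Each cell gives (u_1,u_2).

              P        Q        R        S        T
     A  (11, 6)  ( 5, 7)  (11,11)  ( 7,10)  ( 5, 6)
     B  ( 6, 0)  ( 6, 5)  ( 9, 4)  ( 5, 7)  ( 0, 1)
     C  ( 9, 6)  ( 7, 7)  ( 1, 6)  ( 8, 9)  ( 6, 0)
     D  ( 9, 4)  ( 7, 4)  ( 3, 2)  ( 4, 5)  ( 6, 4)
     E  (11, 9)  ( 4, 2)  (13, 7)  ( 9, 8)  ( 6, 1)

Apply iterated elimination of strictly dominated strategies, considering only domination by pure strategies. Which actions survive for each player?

Remaining: P1:{A,E} P2:{P,R,S}

P2 drop Q (S beats it: A:10>7 B:7>5 C:9>7 D:5>4 E:8>2)
P1 drop B (A beats it: P:11>6 R:11>9 S:7>5 T:5>0)
P2 drop T (S beats it: A:10>6 C:9>0 D:5>4 E:8>1)
P1 drop C (E beats it: P:11>9 R:13>1 S:9>8)
P1 drop D (A beats it: P:11>9 R:11>3 S:7>4)
P1→{A,E} P2→{P,R,S}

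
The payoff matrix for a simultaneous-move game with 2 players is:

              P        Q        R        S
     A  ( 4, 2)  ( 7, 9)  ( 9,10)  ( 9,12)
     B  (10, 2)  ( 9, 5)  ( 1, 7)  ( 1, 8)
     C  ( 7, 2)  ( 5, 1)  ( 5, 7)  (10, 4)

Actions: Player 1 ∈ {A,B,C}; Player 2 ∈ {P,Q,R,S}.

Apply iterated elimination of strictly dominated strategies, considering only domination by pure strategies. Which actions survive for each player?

IESDS → P1:{A,C} P2:{R,S}

P2 drop P (R beats it: A:10>2 B:7>2 C:7>2)
P2 drop Q (R beats it: A:10>9 B:7>5 C:7>1)
P1 drop B (A beats it: R:9>1 S:9>1)
P1→{A,C} P2→{R,S}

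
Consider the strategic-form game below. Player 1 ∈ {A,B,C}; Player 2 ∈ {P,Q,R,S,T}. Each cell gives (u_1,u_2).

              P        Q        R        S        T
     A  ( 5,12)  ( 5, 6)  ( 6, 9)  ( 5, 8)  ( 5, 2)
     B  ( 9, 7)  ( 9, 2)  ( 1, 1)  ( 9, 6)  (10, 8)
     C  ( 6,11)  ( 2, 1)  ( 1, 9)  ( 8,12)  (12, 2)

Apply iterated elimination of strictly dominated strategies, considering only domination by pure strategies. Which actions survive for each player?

P2 drop Q (P beats it: A:12>6 B:7>2 C:11>1)
P2 drop R (P beats it: A:12>9 B:7>1 C:11>9)
P1 drop A (B beats it: P:9>5 S:9>5 T:10>5)
P1→{B,C} P2→{P,S,T}

Survivors P1:{B,C} P2:{P,S,T}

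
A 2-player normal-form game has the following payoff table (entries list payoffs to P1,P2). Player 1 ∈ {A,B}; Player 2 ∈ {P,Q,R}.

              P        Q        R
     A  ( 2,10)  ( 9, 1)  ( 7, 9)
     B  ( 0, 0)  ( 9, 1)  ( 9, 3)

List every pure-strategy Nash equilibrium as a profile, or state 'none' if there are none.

(A,P): NE
(A,Q): not NE [P2→P gives 10>1]
(A,R): not NE [P1→B gives 9>7; P2→P gives 10>9]
(B,P): not NE [P1→A gives 2>0; P2→R gives 3>0]
(B,Q): not NE [P2→R gives 3>1]
(B,R): NE

NE set: (A,P), (B,R)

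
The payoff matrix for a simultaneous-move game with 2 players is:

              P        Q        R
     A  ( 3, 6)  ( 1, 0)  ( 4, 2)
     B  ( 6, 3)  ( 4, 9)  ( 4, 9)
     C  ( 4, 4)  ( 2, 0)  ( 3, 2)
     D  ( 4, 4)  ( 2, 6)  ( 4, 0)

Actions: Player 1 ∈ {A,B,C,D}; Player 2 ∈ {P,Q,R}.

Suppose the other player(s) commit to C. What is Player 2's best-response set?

BR_2 = {P}

u_2(P vs C) = 4
u_2(Q vs C) = 0
u_2(R vs C) = 2
max payoff 4 at {P}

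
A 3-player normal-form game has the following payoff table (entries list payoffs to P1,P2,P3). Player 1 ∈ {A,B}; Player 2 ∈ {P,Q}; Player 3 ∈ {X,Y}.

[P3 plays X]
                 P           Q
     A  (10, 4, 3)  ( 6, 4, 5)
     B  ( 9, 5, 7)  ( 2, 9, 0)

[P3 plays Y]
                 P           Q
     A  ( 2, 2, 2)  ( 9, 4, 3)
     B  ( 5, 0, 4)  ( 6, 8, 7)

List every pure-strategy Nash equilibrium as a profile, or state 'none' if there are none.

NE set: (A,P,X), (A,Q,X)

(A,P,X): NE
(A,P,Y): not NE [P1→B gives 5>2; P2→Q gives 4>2; P3→X gives 3>2]
(A,Q,X): NE
(A,Q,Y): not NE [P3→X gives 5>3]
(B,P,X): not NE [P1→A gives 10>9; P2→Q gives 9>5]
(B,P,Y): not NE [P2→Q gives 8>0; P3→X gives 7>4]
(B,Q,X): not NE [P1→A gives 6>2; P3→Y gives 7>0]
(B,Q,Y): not NE [P1→A gives 9>6]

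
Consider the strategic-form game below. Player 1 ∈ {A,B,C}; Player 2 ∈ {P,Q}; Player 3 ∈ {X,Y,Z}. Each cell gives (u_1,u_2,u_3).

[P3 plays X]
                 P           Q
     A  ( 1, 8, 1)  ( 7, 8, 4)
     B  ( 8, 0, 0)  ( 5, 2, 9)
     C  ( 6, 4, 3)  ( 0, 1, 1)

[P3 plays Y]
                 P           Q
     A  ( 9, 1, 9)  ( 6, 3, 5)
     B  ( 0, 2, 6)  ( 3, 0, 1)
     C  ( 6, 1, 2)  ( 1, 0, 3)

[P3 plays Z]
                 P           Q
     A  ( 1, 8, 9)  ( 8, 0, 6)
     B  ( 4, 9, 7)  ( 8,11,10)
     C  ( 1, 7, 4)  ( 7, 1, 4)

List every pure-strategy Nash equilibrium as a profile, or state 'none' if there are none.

(A,P,X): not NE [P1→B gives 8>1; P3→Z gives 9>1]
(A,P,Y): not NE [P2→Q gives 3>1]
(A,P,Z): not NE [P1→B gives 4>1]
(A,Q,X): not NE [P3→Z gives 6>4]
(A,Q,Y): not NE [P3→Z gives 6>5]
(A,Q,Z): not NE [P2→P gives 8>0]
(B,P,X): not NE [P2→Q gives 2>0; P3→Z gives 7>0]
(B,P,Y): not NE [P1→A gives 9>0; P3→Z gives 7>6]
(B,P,Z): not NE [P2→Q gives 11>9]
(B,Q,X): not NE [P1→A gives 7>5; P3→Z gives 10>9]
(B,Q,Y): not NE [P1→A gives 6>3; P2→P gives 2>0; P3→Z gives 10>1]
(B,Q,Z): NE
(C,P,X): not NE [P1→B gives 8>6; P3→Z gives 4>3]
(C,P,Y): not NE [P1→A gives 9>6; P3→Z gives 4>2]
(C,P,Z): not NE [P1→B gives 4>1]
(C,Q,X): not NE [P1→A gives 7>0; P2→P gives 4>1; P3→Z gives 4>1]
(C,Q,Y): not NE [P1→A gives 6>1; P2→P gives 1>0; P3→Z gives 4>3]
(C,Q,Z): not NE [P1→B gives 8>7; P2→P gives 7>1]

Nash profiles: (B,Q,Z)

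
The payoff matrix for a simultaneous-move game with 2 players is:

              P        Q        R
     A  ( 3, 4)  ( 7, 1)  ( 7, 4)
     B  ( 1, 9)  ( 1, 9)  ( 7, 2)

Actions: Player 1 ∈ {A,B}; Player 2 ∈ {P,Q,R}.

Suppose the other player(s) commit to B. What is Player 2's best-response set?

u_2(P vs B) = 9
u_2(Q vs B) = 9
u_2(R vs B) = 2
max payoff 9 at {P,Q}

argmax u_2 = {P,Q}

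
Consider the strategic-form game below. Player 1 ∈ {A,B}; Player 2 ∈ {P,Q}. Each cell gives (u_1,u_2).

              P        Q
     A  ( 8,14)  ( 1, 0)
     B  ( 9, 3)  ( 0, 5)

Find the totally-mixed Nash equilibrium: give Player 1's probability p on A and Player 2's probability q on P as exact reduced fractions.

P1 indiff ⇒ q·8+(1-q)·1 = q·9+(1-q)·0 ⇒ q(-1) = (1-q)(-1) ⇒ q = 1/2
P2 indiff ⇒ p·14+(1-p)·3 = p·0+(1-p)·5 ⇒ p(14) = (1-p)(2) ⇒ p = 1/8

p=1/8, q=1/2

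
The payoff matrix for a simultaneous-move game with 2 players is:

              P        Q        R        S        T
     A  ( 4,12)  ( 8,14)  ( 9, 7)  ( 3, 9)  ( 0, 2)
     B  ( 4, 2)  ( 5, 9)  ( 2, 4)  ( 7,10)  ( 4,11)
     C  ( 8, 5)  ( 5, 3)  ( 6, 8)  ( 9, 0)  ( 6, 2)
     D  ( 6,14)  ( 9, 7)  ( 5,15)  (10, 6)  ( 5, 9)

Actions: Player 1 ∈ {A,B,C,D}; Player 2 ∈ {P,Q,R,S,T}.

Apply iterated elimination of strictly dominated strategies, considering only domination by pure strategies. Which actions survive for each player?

Remaining: P1:{A,C,D} P2:{P,Q,R}

P1 drop B (D beats it: P:6>4 Q:9>5 R:5>2 S:10>7 T:5>4)
P2 drop S (P beats it: A:12>9 C:5>0 D:14>6)
P2 drop T (P beats it: A:12>2 C:5>2 D:14>9)
P1→{A,C,D} P2→{P,Q,R}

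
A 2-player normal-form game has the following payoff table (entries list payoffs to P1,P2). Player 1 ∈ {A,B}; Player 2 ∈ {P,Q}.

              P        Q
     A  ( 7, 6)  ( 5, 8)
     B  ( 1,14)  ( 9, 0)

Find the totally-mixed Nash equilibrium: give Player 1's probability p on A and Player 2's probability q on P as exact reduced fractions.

P1 mixes 7/8 on A; P2 mixes 2/5 on P

P1 indiff ⇒ q·7+(1-q)·5 = q·1+(1-q)·9 ⇒ q(6) = (1-q)(4) ⇒ q = 2/5
P2 indiff ⇒ p·6+(1-p)·14 = p·8+(1-p)·0 ⇒ p(-2) = (1-p)(-14) ⇒ p = 7/8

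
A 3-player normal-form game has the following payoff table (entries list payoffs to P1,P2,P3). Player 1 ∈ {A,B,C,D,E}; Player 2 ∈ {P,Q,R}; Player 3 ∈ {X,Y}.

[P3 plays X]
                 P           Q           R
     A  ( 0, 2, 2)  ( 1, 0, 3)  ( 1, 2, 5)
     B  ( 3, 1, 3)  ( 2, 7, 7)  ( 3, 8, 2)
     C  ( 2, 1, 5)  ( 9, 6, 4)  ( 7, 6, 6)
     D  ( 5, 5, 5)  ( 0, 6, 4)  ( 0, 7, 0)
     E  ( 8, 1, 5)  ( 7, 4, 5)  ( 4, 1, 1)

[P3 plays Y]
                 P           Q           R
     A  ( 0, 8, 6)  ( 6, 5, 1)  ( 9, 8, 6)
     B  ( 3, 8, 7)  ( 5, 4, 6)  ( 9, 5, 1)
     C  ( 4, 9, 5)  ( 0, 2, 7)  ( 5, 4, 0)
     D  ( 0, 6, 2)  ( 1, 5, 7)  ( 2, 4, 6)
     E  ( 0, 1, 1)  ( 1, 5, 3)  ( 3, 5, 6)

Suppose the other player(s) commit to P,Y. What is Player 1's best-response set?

u_1(A vs P,Y) = 0
u_1(B vs P,Y) = 3
u_1(C vs P,Y) = 4
u_1(D vs P,Y) = 0
u_1(E vs P,Y) = 0
max payoff 4 at {C}

P1 best: {C}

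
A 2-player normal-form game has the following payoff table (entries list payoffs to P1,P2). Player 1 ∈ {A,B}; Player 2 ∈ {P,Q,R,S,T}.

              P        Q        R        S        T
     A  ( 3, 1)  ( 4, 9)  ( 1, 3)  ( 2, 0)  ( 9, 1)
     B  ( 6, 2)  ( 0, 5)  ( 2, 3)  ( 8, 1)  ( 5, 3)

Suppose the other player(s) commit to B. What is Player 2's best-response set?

u_2(P vs B) = 2
u_2(Q vs B) = 5
u_2(R vs B) = 3
u_2(S vs B) = 1
u_2(T vs B) = 3
max payoff 5 at {Q}

P2 best: {Q}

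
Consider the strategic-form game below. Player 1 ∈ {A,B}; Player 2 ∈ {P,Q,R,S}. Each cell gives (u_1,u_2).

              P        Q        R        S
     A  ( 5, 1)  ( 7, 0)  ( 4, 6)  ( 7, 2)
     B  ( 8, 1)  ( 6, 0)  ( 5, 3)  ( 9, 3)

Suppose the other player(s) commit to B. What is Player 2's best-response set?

P2 best: {R,S}

u_2(P vs B) = 1
u_2(Q vs B) = 0
u_2(R vs B) = 3
u_2(S vs B) = 3
max payoff 3 at {R,S}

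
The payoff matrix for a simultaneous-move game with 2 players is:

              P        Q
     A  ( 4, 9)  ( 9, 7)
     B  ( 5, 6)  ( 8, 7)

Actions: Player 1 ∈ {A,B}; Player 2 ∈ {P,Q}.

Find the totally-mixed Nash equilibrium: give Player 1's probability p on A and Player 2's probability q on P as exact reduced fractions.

P1 indiff ⇒ q·4+(1-q)·9 = q·5+(1-q)·8 ⇒ q(-1) = (1-q)(-1) ⇒ q = 1/2
P2 indiff ⇒ p·9+(1-p)·6 = p·7+(1-p)·7 ⇒ p(2) = (1-p)(1) ⇒ p = 1/3

p=1/3, q=1/2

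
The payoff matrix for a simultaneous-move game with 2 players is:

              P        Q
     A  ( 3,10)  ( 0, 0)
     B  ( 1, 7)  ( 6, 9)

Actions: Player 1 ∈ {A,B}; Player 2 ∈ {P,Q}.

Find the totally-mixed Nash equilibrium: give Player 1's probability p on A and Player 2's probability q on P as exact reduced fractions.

P1 indiff ⇒ q·3+(1-q)·0 = q·1+(1-q)·6 ⇒ q(2) = (1-q)(6) ⇒ q = 3/4
P2 indiff ⇒ p·10+(1-p)·7 = p·0+(1-p)·9 ⇒ p(10) = (1-p)(2) ⇒ p = 1/6

(p,q) = (1/6, 3/4)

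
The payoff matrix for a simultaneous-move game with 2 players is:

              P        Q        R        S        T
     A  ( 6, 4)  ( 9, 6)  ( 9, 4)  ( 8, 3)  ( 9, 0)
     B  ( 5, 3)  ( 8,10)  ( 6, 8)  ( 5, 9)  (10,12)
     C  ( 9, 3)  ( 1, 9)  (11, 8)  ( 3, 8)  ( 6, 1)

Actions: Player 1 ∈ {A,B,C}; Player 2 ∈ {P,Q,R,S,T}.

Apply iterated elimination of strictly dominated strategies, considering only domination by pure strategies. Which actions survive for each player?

P2 drop P (Q beats it: A:6>4 B:10>3 C:9>3)
P2 drop R (Q beats it: A:6>4 B:10>8 C:9>8)
P1 drop C (A beats it: Q:9>1 S:8>3 T:9>6)
P2 drop S (Q beats it: A:6>3 B:10>9)
P1→{A,B} P2→{Q,T}

Remaining: P1:{A,B} P2:{Q,T}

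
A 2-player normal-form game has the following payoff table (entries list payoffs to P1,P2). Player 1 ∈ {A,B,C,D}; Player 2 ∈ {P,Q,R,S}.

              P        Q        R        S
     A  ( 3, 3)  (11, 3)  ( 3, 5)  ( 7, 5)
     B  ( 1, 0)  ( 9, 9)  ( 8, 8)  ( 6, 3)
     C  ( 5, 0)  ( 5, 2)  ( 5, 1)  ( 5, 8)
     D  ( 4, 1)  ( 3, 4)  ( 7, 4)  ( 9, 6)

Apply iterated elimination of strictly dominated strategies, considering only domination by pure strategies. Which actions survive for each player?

IESDS → P1:{A,B,D} P2:{Q,R,S}

P2 drop P (R beats it: A:5>3 B:8>0 C:1>0 D:4>1)
P1 drop C (B beats it: Q:9>5 R:8>5 S:6>5)
P1→{A,B,D} P2→{Q,R,S}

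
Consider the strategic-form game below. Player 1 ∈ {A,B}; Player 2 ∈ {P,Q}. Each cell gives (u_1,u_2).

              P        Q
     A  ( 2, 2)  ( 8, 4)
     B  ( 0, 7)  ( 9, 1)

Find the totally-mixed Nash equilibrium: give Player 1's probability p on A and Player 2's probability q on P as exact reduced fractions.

P1 indiff ⇒ q·2+(1-q)·8 = q·0+(1-q)·9 ⇒ q(2) = (1-q)(1) ⇒ q = 1/3
P2 indiff ⇒ p·2+(1-p)·7 = p·4+(1-p)·1 ⇒ p(-2) = (1-p)(-6) ⇒ p = 3/4

P1 mixes 3/4 on A; P2 mixes 1/3 on P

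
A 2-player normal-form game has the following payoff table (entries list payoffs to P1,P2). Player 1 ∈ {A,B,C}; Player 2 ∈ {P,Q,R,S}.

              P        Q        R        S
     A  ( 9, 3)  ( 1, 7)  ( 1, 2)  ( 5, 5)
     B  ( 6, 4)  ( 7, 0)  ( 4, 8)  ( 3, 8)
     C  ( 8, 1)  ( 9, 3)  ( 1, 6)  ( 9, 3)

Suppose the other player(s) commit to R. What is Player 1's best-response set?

argmax u_1 = {B}

u_1(A vs R) = 1
u_1(B vs R) = 4
u_1(C vs R) = 1
max payoff 4 at {B}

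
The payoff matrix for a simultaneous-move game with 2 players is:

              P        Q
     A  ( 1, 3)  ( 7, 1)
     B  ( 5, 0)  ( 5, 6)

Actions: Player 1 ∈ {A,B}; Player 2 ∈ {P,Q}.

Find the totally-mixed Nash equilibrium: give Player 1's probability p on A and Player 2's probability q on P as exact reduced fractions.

P1 mixes 3/4 on A; P2 mixes 1/3 on P

P1 indiff ⇒ q·1+(1-q)·7 = q·5+(1-q)·5 ⇒ q(-4) = (1-q)(-2) ⇒ q = 1/3
P2 indiff ⇒ p·3+(1-p)·0 = p·1+(1-p)·6 ⇒ p(2) = (1-p)(6) ⇒ p = 3/4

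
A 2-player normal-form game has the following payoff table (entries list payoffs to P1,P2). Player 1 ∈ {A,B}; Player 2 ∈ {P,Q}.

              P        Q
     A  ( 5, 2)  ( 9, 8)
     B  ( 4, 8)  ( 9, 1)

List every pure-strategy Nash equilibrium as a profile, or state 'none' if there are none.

NE set: (A,Q)

(A,P): not NE [P2→Q gives 8>2]
(A,Q): NE
(B,P): not NE [P1→A gives 5>4]
(B,Q): not NE [P2→P gives 8>1]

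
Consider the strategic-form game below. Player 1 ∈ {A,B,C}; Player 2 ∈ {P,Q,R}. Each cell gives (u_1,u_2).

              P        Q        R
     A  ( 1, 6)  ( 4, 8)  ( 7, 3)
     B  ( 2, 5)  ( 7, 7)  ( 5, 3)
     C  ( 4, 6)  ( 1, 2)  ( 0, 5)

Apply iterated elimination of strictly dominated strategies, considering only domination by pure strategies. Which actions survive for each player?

P2 drop R (P beats it: A:6>3 B:5>3 C:6>5)
P1 drop A (B beats it: P:2>1 Q:7>4)
P1→{B,C} P2→{P,Q}

Remaining: P1:{B,C} P2:{P,Q}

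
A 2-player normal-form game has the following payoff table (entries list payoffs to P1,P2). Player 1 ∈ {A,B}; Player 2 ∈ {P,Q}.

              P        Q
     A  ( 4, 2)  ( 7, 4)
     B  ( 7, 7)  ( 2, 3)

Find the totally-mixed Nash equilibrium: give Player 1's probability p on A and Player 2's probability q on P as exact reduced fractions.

P1 indiff ⇒ q·4+(1-q)·7 = q·7+(1-q)·2 ⇒ q(-3) = (1-q)(-5) ⇒ q = 5/8
P2 indiff ⇒ p·2+(1-p)·7 = p·4+(1-p)·3 ⇒ p(-2) = (1-p)(-4) ⇒ p = 2/3

(p,q) = (2/3, 5/8)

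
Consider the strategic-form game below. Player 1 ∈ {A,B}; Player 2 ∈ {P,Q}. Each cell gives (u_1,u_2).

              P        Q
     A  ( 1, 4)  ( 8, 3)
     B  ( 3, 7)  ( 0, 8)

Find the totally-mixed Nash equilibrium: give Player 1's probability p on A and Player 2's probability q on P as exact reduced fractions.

P1 indiff ⇒ q·1+(1-q)·8 = q·3+(1-q)·0 ⇒ q(-2) = (1-q)(-8) ⇒ q = 4/5
P2 indiff ⇒ p·4+(1-p)·7 = p·3+(1-p)·8 ⇒ p(1) = (1-p)(1) ⇒ p = 1/2

P1 mixes 1/2 on A; P2 mixes 4/5 on P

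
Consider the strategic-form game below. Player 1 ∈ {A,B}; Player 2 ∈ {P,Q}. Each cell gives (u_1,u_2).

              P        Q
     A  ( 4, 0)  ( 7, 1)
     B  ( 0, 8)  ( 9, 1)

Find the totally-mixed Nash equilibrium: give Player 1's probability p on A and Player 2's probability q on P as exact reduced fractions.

(p,q) = (7/8, 1/3)

P1 indiff ⇒ q·4+(1-q)·7 = q·0+(1-q)·9 ⇒ q(4) = (1-q)(2) ⇒ q = 1/3
P2 indiff ⇒ p·0+(1-p)·8 = p·1+(1-p)·1 ⇒ p(-1) = (1-p)(-7) ⇒ p = 7/8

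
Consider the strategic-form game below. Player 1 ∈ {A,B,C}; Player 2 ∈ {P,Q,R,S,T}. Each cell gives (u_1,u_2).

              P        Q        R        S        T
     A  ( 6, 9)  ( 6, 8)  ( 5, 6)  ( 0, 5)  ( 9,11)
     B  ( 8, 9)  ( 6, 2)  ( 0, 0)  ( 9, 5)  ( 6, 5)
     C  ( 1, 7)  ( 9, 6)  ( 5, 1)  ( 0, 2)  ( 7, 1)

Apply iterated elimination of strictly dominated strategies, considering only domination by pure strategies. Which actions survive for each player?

Survivors P1:{A,B} P2:{P,T}

P2 drop Q (P beats it: A:9>8 B:9>2 C:7>6)
P2 drop R (P beats it: A:9>6 B:9>0 C:7>1)
P2 drop S (P beats it: A:9>5 B:9>5 C:7>2)
P1 drop C (A beats it: P:6>1 T:9>7)
P1→{A,B} P2→{P,T}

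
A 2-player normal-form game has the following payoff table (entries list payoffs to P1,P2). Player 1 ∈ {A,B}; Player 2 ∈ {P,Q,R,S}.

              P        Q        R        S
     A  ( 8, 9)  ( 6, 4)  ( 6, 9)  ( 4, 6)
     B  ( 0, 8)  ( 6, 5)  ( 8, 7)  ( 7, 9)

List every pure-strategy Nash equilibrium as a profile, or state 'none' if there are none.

NE set: (A,P), (B,S)

(A,P): NE
(A,Q): not NE [P2→R gives 9>4]
(A,R): not NE [P1→B gives 8>6]
(A,S): not NE [P1→B gives 7>4; P2→R gives 9>6]
(B,P): not NE [P1→A gives 8>0; P2→S gives 9>8]
(B,Q): not NE [P2→S gives 9>5]
(B,R): not NE [P2→S gives 9>7]
(B,S): NE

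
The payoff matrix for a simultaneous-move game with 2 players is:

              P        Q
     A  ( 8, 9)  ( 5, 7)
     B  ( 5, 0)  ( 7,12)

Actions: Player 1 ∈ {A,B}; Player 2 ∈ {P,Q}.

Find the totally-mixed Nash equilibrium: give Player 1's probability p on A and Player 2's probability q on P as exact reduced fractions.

p=6/7, q=2/5

P1 indiff ⇒ q·8+(1-q)·5 = q·5+(1-q)·7 ⇒ q(3) = (1-q)(2) ⇒ q = 2/5
P2 indiff ⇒ p·9+(1-p)·0 = p·7+(1-p)·12 ⇒ p(2) = (1-p)(12) ⇒ p = 6/7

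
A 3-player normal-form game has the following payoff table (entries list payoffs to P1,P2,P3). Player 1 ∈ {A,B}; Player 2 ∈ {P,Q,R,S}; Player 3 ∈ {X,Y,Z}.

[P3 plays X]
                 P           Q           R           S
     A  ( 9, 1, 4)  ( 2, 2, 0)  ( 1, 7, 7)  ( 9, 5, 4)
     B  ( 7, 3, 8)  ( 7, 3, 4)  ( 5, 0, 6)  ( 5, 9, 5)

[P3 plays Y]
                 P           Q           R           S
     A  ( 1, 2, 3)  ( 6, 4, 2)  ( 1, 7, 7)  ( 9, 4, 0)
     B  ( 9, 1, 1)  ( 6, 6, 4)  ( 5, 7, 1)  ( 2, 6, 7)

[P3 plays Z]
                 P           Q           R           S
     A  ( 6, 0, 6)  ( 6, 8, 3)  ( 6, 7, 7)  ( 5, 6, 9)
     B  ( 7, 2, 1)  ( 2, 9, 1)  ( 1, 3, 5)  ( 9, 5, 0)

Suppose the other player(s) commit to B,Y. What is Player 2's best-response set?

u_2(P vs B,Y) = 1
u_2(Q vs B,Y) = 6
u_2(R vs B,Y) = 7
u_2(S vs B,Y) = 6
max payoff 7 at {R}

argmax u_2 = {R}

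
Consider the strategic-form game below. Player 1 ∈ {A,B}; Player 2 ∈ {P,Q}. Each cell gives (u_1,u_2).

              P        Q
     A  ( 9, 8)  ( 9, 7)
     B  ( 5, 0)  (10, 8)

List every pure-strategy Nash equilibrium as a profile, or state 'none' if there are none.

(A,P): NE
(A,Q): not NE [P1→B gives 10>9; P2→P gives 8>7]
(B,P): not NE [P1→A gives 9>5; P2→Q gives 8>0]
(B,Q): NE

PSNE = {(A,P), (B,Q)}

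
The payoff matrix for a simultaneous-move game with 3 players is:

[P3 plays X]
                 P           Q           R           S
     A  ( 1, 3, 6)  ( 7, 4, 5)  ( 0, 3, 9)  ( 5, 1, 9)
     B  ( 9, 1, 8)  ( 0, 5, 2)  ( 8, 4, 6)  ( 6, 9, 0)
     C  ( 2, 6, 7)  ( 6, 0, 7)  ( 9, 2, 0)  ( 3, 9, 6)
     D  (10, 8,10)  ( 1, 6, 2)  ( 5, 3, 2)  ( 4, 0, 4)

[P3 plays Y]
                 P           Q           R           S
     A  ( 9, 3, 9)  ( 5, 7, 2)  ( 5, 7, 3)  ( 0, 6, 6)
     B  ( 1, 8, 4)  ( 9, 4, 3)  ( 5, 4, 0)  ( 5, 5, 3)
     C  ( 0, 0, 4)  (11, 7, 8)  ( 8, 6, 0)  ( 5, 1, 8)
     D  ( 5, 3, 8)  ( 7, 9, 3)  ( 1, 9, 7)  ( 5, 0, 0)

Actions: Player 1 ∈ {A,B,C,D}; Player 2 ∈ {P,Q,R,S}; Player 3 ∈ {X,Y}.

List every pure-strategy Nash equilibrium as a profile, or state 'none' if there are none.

(A,P,X): not NE [P1→D gives 10>1; P2→Q gives 4>3; P3→Y gives 9>6]
(A,P,Y): not NE [P2→R gives 7>3]
(A,Q,X): NE
(A,Q,Y): not NE [P1→C gives 11>5; P3→X gives 5>2]
(A,R,X): not NE [P1→C gives 9>0; P2→Q gives 4>3]
(A,R,Y): not NE [P1→C gives 8>5; P3→X gives 9>3]
(A,S,X): not NE [P1→B gives 6>5; P2→Q gives 4>1]
(A,S,Y): not NE [P1→D gives 5>0; P2→R gives 7>6; P3→X gives 9>6]
(B,P,X): not NE [P1→D gives 10>9; P2→S gives 9>1]
(B,P,Y): not NE [P1→A gives 9>1; P3→X gives 8>4]
(B,Q,X): not NE [P1→A gives 7>0; P2→S gives 9>5; P3→Y gives 3>2]
(B,Q,Y): not NE [P1→C gives 11>9; P2→P gives 8>4]
(B,R,X): not NE [P1→C gives 9>8; P2→S gives 9>4]
(B,R,Y): not NE [P1→C gives 8>5; P2→P gives 8>4; P3→X gives 6>0]
(B,S,X): not NE [P3→Y gives 3>0]
(B,S,Y): not NE [P2→P gives 8>5]
(C,P,X): not NE [P1→D gives 10>2; P2→S gives 9>6]
(C,P,Y): not NE [P1→A gives 9>0; P2→Q gives 7>0; P3→X gives 7>4]
(C,Q,X): not NE [P1→A gives 7>6; P2→S gives 9>0; P3→Y gives 8>7]
(C,Q,Y): NE
(C,R,X): not NE [P2→S gives 9>2]
(C,R,Y): not NE [P2→Q gives 7>6]
(C,S,X): not NE [P1→B gives 6>3; P3→Y gives 8>6]
(C,S,Y): not NE [P2→Q gives 7>1]
(D,P,X): NE
(D,P,Y): not NE [P1→A gives 9>5; P2→R gives 9>3; P3→X gives 10>8]
(D,Q,X): not NE [P1→A gives 7>1; P2→P gives 8>6; P3→Y gives 3>2]
(D,Q,Y): not NE [P1→C gives 11>7]
(D,R,X): not NE [P1→C gives 9>5; P2→P gives 8>3; P3→Y gives 7>2]
(D,R,Y): not NE [P1→C gives 8>1]
(D,S,X): not NE [P1→B gives 6>4; P2→P gives 8>0]
(D,S,Y): not NE [P2→R gives 9>0; P3→X gives 4>0]

Nash profiles: (A,Q,X), (C,Q,Y), (D,P,X)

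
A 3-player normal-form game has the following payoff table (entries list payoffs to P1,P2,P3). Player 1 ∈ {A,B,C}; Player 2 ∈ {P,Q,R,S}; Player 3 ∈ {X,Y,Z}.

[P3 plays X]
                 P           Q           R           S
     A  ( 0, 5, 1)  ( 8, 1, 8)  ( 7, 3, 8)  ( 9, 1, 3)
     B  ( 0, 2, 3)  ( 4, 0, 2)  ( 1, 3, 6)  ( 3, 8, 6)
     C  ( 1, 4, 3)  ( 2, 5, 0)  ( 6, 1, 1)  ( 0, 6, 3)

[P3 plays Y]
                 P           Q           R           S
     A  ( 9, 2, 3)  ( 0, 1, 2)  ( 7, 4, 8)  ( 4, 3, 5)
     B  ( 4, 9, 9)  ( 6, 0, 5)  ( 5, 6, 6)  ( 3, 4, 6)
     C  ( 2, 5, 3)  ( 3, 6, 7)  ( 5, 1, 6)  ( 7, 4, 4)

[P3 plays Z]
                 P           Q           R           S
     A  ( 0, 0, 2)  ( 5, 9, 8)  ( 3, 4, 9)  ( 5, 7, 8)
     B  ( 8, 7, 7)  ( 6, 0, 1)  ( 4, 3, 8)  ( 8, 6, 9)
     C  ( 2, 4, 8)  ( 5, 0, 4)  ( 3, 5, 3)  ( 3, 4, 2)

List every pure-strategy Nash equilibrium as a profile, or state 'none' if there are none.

No pure NE.

(A,P,X): not NE [P1→C gives 1>0; P3→Y gives 3>1]
(A,P,Y): not NE [P2→R gives 4>2]
(A,P,Z): not NE [P1→B gives 8>0; P2→Q gives 9>0; P3→Y gives 3>2]
(A,Q,X): not NE [P2→P gives 5>1]
(A,Q,Y): not NE [P1→B gives 6>0; P2→R gives 4>1; P3→Z gives 8>2]
(A,Q,Z): not NE [P1→B gives 6>5]
(A,R,X): not NE [P2→P gives 5>3; P3→Z gives 9>8]
(A,R,Y): not NE [P3→Z gives 9>8]
(A,R,Z): not NE [P1→B gives 4>3; P2→Q gives 9>4]
(A,S,X): not NE [P2→P gives 5>1; P3→Z gives 8>3]
(A,S,Y): not NE [P1→C gives 7>4; P2→R gives 4>3; P3→Z gives 8>5]
(A,S,Z): not NE [P1→B gives 8>5; P2→Q gives 9>7]
(B,P,X): not NE [P1→C gives 1>0; P2→S gives 8>2; P3→Y gives 9>3]
(B,P,Y): not NE [P1→A gives 9>4]
(B,P,Z): not NE [P3→Y gives 9>7]
(B,Q,X): not NE [P1→A gives 8>4; P2→S gives 8>0; P3→Y gives 5>2]
(B,Q,Y): not NE [P2→P gives 9>0]
(B,Q,Z): not NE [P2→P gives 7>0; P3→Y gives 5>1]
(B,R,X): not NE [P1→A gives 7>1; P2→S gives 8>3; P3→Z gives 8>6]
(B,R,Y): not NE [P1→A gives 7>5; P2→P gives 9>6; P3→Z gives 8>6]
(B,R,Z): not NE [P2→P gives 7>3]
(B,S,X): not NE [P1→A gives 9>3; P3→Z gives 9>6]
(B,S,Y): not NE [P1→C gives 7>3; P2→P gives 9>4; P3→Z gives 9>6]
(B,S,Z): not NE [P2→P gives 7>6]
(C,P,X): not NE [P2→S gives 6>4; P3→Z gives 8>3]
(C,P,Y): not NE [P1→A gives 9>2; P2→Q gives 6>5; P3→Z gives 8>3]
(C,P,Z): not NE [P1→B gives 8>2; P2→R gives 5>4]
(C,Q,X): not NE [P1→A gives 8>2; P2→S gives 6>5; P3→Y gives 7>0]
(C,Q,Y): not NE [P1→B gives 6>3]
(C,Q,Z): not NE [P1→B gives 6>5; P2→R gives 5>0; P3→Y gives 7>4]
(C,R,X): not NE [P1→A gives 7>6; P2→S gives 6>1; P3→Y gives 6>1]
(C,R,Y): not NE [P1→A gives 7>5; P2→Q gives 6>1]
(C,R,Z): not NE [P1→B gives 4>3; P3→Y gives 6>3]
(C,S,X): not NE [P1→A gives 9>0; P3→Y gives 4>3]
(C,S,Y): not NE [P2→Q gives 6>4]
(C,S,Z): not NE [P1→B gives 8>3; P2→R gives 5>4; P3→Y gives 4>2]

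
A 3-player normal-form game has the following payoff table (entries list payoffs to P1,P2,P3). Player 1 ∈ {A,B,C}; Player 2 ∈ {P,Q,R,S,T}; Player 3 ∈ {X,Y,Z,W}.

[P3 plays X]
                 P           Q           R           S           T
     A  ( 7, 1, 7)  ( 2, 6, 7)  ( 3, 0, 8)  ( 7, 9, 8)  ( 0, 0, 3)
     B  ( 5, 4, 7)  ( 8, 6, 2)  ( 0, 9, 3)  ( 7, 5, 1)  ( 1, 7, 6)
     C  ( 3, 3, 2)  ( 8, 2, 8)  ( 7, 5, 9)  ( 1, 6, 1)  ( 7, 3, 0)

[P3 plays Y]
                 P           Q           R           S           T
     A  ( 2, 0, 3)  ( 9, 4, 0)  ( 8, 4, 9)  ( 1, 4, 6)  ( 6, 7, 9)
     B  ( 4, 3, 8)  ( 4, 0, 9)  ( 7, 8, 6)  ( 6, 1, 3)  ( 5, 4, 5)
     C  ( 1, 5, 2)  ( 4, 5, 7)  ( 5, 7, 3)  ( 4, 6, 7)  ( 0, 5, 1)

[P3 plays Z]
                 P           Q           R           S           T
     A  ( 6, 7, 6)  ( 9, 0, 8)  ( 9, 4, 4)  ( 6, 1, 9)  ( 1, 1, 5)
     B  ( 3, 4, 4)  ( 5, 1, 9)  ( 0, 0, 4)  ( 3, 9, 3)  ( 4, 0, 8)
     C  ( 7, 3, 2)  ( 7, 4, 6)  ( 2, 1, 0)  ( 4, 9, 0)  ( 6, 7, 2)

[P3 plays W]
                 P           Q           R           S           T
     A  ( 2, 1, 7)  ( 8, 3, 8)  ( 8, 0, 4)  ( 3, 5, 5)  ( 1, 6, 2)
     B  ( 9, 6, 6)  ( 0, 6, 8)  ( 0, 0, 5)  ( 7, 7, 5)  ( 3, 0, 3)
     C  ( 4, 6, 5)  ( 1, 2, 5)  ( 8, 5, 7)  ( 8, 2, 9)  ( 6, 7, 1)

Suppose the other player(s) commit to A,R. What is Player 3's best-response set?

u_3(X vs A,R) = 8
u_3(Y vs A,R) = 9
u_3(Z vs A,R) = 4
u_3(W vs A,R) = 4
max payoff 9 at {Y}

BR_3 = {Y}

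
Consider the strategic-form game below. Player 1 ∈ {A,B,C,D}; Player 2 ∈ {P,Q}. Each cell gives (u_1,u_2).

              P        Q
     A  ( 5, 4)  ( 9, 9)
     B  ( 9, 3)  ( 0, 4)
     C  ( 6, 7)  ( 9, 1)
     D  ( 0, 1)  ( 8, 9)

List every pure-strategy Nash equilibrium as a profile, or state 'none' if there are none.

PSNE = {(A,Q)}

(A,P): not NE [P1→B gives 9>5; P2→Q gives 9>4]
(A,Q): NE
(B,P): not NE [P2→Q gives 4>3]
(B,Q): not NE [P1→C gives 9>0]
(C,P): not NE [P1→B gives 9>6]
(C,Q): not NE [P2→P gives 7>1]
(D,P): not NE [P1→B gives 9>0; P2→Q gives 9>1]
(D,Q): not NE [P1→C gives 9>8]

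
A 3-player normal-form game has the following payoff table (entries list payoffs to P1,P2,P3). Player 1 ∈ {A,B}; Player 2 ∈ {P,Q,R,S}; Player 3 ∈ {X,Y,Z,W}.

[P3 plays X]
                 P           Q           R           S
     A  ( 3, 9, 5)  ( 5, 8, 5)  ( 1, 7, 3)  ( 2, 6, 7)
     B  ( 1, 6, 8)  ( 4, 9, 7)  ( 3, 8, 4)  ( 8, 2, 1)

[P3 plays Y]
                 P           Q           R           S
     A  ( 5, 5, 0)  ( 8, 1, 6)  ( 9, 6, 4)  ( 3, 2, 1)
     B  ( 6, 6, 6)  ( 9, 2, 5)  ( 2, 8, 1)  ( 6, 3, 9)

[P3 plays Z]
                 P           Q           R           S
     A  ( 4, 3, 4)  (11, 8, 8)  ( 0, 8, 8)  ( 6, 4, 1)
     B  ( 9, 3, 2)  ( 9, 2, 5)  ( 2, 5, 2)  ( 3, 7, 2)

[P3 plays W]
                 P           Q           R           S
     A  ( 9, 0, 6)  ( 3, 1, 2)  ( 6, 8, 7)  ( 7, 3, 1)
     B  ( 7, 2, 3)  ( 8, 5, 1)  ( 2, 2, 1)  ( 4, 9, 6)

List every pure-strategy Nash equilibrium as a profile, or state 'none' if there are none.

(A,P,X): not NE [P3→W gives 6>5]
(A,P,Y): not NE [P1→B gives 6>5; P2→R gives 6>5; P3→W gives 6>0]
(A,P,Z): not NE [P1→B gives 9>4; P2→R gives 8>3; P3→W gives 6>4]
(A,P,W): not NE [P2→R gives 8>0]
(A,Q,X): not NE [P2→P gives 9>8; P3→Z gives 8>5]
(A,Q,Y): not NE [P1→B gives 9>8; P2→R gives 6>1; P3→Z gives 8>6]
(A,Q,Z): NE
(A,Q,W): not NE [P1→B gives 8>3; P2→R gives 8>1; P3→Z gives 8>2]
(A,R,X): not NE [P1→B gives 3>1; P2→P gives 9>7; P3→Z gives 8>3]
(A,R,Y): not NE [P3→Z gives 8>4]
(A,R,Z): not NE [P1→B gives 2>0]
(A,R,W): not NE [P3→Z gives 8>7]
(A,S,X): not NE [P1→B gives 8>2; P2→P gives 9>6]
(A,S,Y): not NE [P1→B gives 6>3; P2→R gives 6>2; P3→X gives 7>1]
(A,S,Z): not NE [P2→R gives 8>4; P3→X gives 7>1]
(A,S,W): not NE [P2→R gives 8>3; P3→X gives 7>1]
(B,P,X): not NE [P1→A gives 3>1; P2→Q gives 9>6]
(B,P,Y): not NE [P2→R gives 8>6; P3→X gives 8>6]
(B,P,Z): not NE [P2→S gives 7>3; P3→X gives 8>2]
(B,P,W): not NE [P1→A gives 9>7; P2→S gives 9>2; P3→X gives 8>3]
(B,Q,X): not NE [P1→A gives 5>4]
(B,Q,Y): not NE [P2→R gives 8>2; P3→X gives 7>5]
(B,Q,Z): not NE [P1→A gives 11>9; P2→S gives 7>2; P3→X gives 7>5]
(B,Q,W): not NE [P2→S gives 9>5; P3→X gives 7>1]
(B,R,X): not NE [P2→Q gives 9>8]
(B,R,Y): not NE [P1→A gives 9>2; P3→X gives 4>1]
(B,R,Z): not NE [P2→S gives 7>5; P3→X gives 4>2]
(B,R,W): not NE [P1→A gives 6>2; P2→S gives 9>2; P3→X gives 4>1]
(B,S,X): not NE [P2→Q gives 9>2; P3→Y gives 9>1]
(B,S,Y): not NE [P2→R gives 8>3]
(B,S,Z): not NE [P1→A gives 6>3; P3→Y gives 9>2]
(B,S,W): not NE [P1→A gives 7>4; P3→Y gives 9>6]

NE set: (A,Q,Z)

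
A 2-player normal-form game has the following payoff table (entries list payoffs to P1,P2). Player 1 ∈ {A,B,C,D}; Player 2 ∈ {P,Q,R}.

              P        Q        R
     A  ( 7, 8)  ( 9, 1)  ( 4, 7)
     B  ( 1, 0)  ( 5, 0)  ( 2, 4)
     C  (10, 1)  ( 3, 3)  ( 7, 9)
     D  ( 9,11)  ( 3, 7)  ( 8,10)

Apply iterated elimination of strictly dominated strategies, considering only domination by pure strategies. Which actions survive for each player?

P1 drop B (A beats it: P:7>1 Q:9>5 R:4>2)
P2 drop Q (R beats it: A:7>1 C:9>3 D:10>7)
P1 drop A (C beats it: P:10>7 R:7>4)
P1→{C,D} P2→{P,R}

IESDS → P1:{C,D} P2:{P,R}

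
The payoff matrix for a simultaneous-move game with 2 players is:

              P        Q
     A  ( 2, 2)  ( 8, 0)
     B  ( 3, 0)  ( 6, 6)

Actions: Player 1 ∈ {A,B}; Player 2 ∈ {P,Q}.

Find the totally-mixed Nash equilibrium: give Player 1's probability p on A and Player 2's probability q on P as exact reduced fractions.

p=3/4, q=2/3

P1 indiff ⇒ q·2+(1-q)·8 = q·3+(1-q)·6 ⇒ q(-1) = (1-q)(-2) ⇒ q = 2/3
P2 indiff ⇒ p·2+(1-p)·0 = p·0+(1-p)·6 ⇒ p(2) = (1-p)(6) ⇒ p = 3/4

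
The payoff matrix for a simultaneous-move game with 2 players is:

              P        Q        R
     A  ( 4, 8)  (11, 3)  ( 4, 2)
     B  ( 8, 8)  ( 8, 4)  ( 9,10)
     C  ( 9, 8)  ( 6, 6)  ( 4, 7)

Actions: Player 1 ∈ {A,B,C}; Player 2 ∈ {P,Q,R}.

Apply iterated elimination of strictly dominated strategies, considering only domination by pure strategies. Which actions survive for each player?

P2 drop Q (P beats it: A:8>3 B:8>4 C:8>6)
P1 drop A (B beats it: P:8>4 R:9>4)
P1→{B,C} P2→{P,R}

Survivors P1:{B,C} P2:{P,R}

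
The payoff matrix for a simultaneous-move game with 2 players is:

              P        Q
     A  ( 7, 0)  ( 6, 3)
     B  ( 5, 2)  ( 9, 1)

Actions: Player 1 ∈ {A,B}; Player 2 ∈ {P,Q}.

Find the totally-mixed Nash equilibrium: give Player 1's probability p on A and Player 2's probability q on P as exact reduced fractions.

p=1/4, q=3/5

P1 indiff ⇒ q·7+(1-q)·6 = q·5+(1-q)·9 ⇒ q(2) = (1-q)(3) ⇒ q = 3/5
P2 indiff ⇒ p·0+(1-p)·2 = p·3+(1-p)·1 ⇒ p(-3) = (1-p)(-1) ⇒ p = 1/4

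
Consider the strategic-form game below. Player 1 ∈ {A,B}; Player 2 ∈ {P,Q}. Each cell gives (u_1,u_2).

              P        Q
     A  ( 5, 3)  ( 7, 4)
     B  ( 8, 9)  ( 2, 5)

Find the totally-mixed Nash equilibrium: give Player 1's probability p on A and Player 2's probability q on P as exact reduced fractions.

P1 indiff ⇒ q·5+(1-q)·7 = q·8+(1-q)·2 ⇒ q(-3) = (1-q)(-5) ⇒ q = 5/8
P2 indiff ⇒ p·3+(1-p)·9 = p·4+(1-p)·5 ⇒ p(-1) = (1-p)(-4) ⇒ p = 4/5

p=4/5, q=5/8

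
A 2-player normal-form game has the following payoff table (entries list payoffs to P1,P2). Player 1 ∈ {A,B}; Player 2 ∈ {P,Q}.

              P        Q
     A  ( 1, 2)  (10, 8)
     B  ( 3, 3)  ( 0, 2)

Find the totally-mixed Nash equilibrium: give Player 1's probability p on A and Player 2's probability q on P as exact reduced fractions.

P1 mixes 1/7 on A; P2 mixes 5/6 on P

P1 indiff ⇒ q·1+(1-q)·10 = q·3+(1-q)·0 ⇒ q(-2) = (1-q)(-10) ⇒ q = 5/6
P2 indiff ⇒ p·2+(1-p)·3 = p·8+(1-p)·2 ⇒ p(-6) = (1-p)(-1) ⇒ p = 1/7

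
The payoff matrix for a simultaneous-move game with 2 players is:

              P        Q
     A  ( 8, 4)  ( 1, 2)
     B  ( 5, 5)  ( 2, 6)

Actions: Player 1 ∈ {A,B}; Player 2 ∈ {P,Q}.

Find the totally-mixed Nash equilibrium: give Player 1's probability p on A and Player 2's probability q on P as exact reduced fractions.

p=1/3, q=1/4

P1 indiff ⇒ q·8+(1-q)·1 = q·5+(1-q)·2 ⇒ q(3) = (1-q)(1) ⇒ q = 1/4
P2 indiff ⇒ p·4+(1-p)·5 = p·2+(1-p)·6 ⇒ p(2) = (1-p)(1) ⇒ p = 1/3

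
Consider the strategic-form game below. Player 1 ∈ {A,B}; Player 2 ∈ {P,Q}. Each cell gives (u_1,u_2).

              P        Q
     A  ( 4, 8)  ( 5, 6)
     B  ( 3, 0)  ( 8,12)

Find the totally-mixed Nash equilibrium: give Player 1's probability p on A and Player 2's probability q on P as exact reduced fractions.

P1 indiff ⇒ q·4+(1-q)·5 = q·3+(1-q)·8 ⇒ q(1) = (1-q)(3) ⇒ q = 3/4
P2 indiff ⇒ p·8+(1-p)·0 = p·6+(1-p)·12 ⇒ p(2) = (1-p)(12) ⇒ p = 6/7

P1 mixes 6/7 on A; P2 mixes 3/4 on P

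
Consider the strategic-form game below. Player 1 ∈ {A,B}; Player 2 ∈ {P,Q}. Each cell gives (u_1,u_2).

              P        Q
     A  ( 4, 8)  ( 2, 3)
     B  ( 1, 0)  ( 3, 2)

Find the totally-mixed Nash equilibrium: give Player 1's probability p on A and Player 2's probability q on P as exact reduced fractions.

P1 indiff ⇒ q·4+(1-q)·2 = q·1+(1-q)·3 ⇒ q(3) = (1-q)(1) ⇒ q = 1/4
P2 indiff ⇒ p·8+(1-p)·0 = p·3+(1-p)·2 ⇒ p(5) = (1-p)(2) ⇒ p = 2/7

(p,q) = (2/7, 1/4)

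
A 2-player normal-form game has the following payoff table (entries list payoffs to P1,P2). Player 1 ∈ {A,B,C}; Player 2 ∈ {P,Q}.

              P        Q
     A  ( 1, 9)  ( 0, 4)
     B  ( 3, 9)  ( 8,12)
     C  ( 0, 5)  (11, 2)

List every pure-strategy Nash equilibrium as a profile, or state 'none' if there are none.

PSNE: ∅

(A,P): not NE [P1→B gives 3>1]
(A,Q): not NE [P1→C gives 11>0; P2→P gives 9>4]
(B,P): not NE [P2→Q gives 12>9]
(B,Q): not NE [P1→C gives 11>8]
(C,P): not NE [P1→B gives 3>0]
(C,Q): not NE [P2→P gives 5>2]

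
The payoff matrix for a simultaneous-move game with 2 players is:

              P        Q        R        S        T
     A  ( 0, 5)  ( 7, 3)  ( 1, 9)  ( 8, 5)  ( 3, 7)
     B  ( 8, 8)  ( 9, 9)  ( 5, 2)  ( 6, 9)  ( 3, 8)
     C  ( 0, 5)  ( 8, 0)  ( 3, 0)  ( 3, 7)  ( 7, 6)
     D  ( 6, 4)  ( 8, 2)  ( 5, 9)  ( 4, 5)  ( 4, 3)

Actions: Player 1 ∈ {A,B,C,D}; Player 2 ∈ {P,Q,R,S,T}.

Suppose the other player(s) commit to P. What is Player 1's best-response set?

u_1(A vs P) = 0
u_1(B vs P) = 8
u_1(C vs P) = 0
u_1(D vs P) = 6
max payoff 8 at {B}

argmax u_1 = {B}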